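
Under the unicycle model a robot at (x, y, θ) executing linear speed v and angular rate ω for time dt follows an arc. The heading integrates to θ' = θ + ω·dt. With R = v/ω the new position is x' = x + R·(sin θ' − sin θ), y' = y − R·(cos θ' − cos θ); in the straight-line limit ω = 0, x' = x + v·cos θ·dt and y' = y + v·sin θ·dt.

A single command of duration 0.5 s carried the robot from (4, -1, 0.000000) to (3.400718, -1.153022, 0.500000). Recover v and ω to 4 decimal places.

Δθ = 0.500000 − 0.000000 = 0.500000
ω = Δθ/dt = 0.500000/0.5 = 1.0000
R = Δx/(sin θ' − sin θ) = -1.2500
v = R·ω = -1.2500·1.0000 = -1.2500

v = -1.2500, ω = 1.0000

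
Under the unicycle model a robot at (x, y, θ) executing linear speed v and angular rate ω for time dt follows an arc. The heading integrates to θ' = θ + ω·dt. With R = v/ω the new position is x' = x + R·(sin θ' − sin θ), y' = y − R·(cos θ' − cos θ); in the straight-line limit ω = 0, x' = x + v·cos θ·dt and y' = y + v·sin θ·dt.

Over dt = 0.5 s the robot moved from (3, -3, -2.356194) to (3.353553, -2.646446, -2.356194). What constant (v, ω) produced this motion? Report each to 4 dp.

Δθ = -2.356194 − -2.356194 = 0.000000
ω = Δθ/dt = 0.000000/0.5 = 0.0000
ω = 0 → v = (Δx·cos θ + Δy·sin θ)/dt = -1.0000

v = -1.0000, ω = 0.0000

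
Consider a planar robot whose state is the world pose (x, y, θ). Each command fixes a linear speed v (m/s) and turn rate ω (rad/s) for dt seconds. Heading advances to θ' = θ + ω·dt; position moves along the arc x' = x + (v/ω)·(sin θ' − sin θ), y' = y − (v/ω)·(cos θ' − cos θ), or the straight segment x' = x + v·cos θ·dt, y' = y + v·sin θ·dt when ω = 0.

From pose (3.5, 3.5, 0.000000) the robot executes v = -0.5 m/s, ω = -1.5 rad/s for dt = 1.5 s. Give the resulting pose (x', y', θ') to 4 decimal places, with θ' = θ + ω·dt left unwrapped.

θ' = 0.0000 + -1.5·1.5 = -2.2500
R = v/ω = -0.5/-1.5 = 0.3333
x' = 3.5 + 0.3333·(sin -2.2500 − sin 0.0000) = 3.2406
y' = 3.5 − 0.3333·(cos -2.2500 − cos 0.0000) = 4.0427

(3.2406, 4.0427, -2.2500)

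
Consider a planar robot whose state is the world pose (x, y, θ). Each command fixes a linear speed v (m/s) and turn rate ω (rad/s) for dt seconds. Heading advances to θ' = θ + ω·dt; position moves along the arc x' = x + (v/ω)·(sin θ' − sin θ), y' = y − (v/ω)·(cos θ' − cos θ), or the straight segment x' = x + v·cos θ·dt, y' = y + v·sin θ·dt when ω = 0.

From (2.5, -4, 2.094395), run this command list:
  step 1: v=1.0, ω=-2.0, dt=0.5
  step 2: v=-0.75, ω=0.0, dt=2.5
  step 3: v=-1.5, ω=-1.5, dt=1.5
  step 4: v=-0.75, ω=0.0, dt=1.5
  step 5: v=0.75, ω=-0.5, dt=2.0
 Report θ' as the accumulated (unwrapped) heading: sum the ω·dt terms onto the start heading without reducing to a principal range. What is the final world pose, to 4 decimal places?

(-0.7505, -5.5354, -2.1556)

step 1: θ'=1.0944 (R=-0.5000) → pose (2.4887, -3.5207, 1.0944)
step 2: θ'=1.0944 (straight) → pose (1.6288, -5.1869, 1.0944)
step 3: θ'=-1.1556 (R=1.0000) → pose (-0.1748, -5.1317, -1.1556)
step 4: θ'=-1.1556 (straight) → pose (-0.6286, -4.1023, -1.1556)
step 5: θ'=-2.1556 (R=-1.5000) → pose (-0.7505, -5.5354, -2.1556)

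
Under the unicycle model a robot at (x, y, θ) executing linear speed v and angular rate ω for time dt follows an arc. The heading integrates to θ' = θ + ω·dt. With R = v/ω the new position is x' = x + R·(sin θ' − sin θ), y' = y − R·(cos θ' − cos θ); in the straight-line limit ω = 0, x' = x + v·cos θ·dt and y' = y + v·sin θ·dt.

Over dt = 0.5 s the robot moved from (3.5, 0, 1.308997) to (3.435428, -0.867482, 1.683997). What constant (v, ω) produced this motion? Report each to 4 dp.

Δθ = 1.683997 − 1.308997 = 0.375000
ω = Δθ/dt = 0.375000/0.5 = 0.7500
R = −Δy/(cos θ' − cos θ) = -2.3333
v = R·ω = -2.3333·0.7500 = -1.7500

v = -1.7500, ω = 0.7500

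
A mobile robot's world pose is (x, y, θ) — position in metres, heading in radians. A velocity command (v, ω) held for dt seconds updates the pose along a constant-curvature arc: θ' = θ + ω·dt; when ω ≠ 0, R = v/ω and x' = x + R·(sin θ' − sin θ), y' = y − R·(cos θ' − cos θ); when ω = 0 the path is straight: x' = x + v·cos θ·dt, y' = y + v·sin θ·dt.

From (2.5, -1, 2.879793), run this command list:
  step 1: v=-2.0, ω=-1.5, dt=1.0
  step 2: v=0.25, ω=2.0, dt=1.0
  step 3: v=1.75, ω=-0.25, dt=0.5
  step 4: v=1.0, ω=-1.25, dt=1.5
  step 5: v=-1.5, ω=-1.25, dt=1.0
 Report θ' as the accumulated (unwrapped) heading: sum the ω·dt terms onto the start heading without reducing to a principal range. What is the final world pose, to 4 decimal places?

step 1: θ'=1.3798 (R=1.3333) → pose (3.4640, -2.5410, 1.3798)
step 2: θ'=3.3798 (R=0.1250) → pose (3.3118, -2.3958, 3.3798)
step 3: θ'=3.2548 (R=-7.0000) → pose (2.4508, -2.5487, 3.2548)
step 4: θ'=1.3798 (R=-0.8000) → pose (1.5750, -1.6019, 1.3798)
step 5: θ'=0.1298 (R=1.2000) → pose (0.5521, -2.5640, 0.1298)

(0.5521, -2.5640, 0.1298)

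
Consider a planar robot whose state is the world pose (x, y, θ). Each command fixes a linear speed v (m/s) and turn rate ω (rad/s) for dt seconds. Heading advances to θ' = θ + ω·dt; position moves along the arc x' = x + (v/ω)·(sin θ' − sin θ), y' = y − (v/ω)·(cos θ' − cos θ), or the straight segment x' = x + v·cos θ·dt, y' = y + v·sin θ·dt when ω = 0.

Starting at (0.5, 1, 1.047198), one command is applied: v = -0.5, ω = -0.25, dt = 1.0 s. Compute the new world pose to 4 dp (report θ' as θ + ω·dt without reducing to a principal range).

(0.1988, 0.6026, 0.7972)

θ' = 1.0472 + -0.25·1.0 = 0.7972
R = v/ω = -0.5/-0.25 = 2.0000
x' = 0.5 + 2.0000·(sin 0.7972 − sin 1.0472) = 0.1988
y' = 1 − 2.0000·(cos 0.7972 − cos 1.0472) = 0.6026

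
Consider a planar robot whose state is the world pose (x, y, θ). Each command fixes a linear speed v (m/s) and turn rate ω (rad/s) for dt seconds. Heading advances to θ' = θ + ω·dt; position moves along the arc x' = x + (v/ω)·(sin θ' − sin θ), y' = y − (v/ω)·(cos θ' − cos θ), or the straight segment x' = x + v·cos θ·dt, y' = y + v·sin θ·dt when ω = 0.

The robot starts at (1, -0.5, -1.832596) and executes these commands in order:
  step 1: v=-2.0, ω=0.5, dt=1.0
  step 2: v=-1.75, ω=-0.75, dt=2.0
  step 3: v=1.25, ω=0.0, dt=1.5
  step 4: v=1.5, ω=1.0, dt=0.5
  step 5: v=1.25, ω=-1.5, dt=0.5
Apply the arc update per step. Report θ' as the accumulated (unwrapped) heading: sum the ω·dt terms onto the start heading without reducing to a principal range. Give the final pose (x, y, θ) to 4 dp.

step 1: θ'=-1.3326 (R=-4.0000) → pose (1.0234, 1.4791, -1.3326)
step 2: θ'=-2.8326 (R=2.3333) → pose (2.5812, 4.2525, -2.8326)
step 3: θ'=-2.8326 (straight) → pose (0.7950, 3.6823, -2.8326)
step 4: θ'=-2.3326 (R=1.5000) → pose (0.1658, 3.2887, -2.3326)
step 5: θ'=-3.0826 (R=-0.8333) → pose (-0.3881, 3.0320, -3.0826)

(-0.3881, 3.0320, -3.0826)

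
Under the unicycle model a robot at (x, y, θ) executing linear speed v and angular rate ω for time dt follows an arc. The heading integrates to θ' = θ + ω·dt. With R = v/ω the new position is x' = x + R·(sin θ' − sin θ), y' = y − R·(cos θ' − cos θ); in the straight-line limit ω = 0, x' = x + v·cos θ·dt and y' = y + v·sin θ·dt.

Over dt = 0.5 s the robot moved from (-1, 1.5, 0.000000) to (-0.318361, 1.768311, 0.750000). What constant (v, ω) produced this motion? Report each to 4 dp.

v = 1.5000, ω = 1.5000

Δθ = 0.750000 − 0.000000 = 0.750000
ω = Δθ/dt = 0.750000/0.5 = 1.5000
R = Δx/(sin θ' − sin θ) = 1.0000
v = R·ω = 1.0000·1.5000 = 1.5000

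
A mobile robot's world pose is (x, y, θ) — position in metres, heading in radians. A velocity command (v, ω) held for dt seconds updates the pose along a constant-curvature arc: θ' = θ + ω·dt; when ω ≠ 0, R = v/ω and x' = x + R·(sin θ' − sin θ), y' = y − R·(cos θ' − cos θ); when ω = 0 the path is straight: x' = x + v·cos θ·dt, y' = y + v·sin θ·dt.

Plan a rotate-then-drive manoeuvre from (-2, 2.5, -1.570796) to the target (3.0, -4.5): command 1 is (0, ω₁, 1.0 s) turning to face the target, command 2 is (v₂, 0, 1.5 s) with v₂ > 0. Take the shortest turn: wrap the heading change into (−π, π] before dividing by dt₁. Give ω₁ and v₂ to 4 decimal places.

heading to target = atan2(-4.5−2.5, 3−-2) = -0.9505
Δθ = wrap(-0.9505 − -1.5708) = 0.6202; ω₁ = Δθ/dt₁ = 0.6202
distance = √((3−-2)² + (-4.5−2.5)²) = 8.6023; v₂ = distance/dt₂ = 5.7349

ω₁ = 0.6202, v₂ = 5.7349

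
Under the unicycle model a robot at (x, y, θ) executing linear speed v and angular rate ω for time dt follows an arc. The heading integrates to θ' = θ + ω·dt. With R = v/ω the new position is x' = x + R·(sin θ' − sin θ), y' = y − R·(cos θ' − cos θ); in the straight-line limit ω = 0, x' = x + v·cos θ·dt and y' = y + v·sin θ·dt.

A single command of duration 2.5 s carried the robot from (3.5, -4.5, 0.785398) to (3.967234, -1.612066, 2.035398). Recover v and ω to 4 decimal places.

v = 1.2500, ω = 0.5000

Δθ = 2.035398 − 0.785398 = 1.250000
ω = Δθ/dt = 1.250000/2.5 = 0.5000
R = −Δy/(cos θ' − cos θ) = 2.5000
v = R·ω = 2.5000·0.5000 = 1.2500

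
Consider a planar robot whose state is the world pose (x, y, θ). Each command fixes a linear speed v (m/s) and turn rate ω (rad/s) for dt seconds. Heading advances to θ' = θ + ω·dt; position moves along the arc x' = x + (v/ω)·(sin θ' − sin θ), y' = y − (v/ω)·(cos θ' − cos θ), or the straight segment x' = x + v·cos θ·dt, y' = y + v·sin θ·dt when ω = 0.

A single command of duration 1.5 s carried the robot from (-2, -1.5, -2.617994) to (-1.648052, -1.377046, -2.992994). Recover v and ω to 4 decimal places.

v = -0.2500, ω = -0.2500

Δθ = -2.992994 − -2.617994 = -0.375000
ω = Δθ/dt = -0.375000/1.5 = -0.2500
R = Δx/(sin θ' − sin θ) = 1.0000
v = R·ω = 1.0000·-0.2500 = -0.2500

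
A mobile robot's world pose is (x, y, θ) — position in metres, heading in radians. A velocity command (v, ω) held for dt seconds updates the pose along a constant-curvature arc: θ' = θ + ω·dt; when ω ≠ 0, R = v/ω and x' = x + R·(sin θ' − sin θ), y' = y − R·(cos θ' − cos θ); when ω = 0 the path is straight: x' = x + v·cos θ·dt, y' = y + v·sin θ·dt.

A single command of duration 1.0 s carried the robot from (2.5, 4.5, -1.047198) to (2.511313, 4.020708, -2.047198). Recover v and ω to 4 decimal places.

v = 0.5000, ω = -1.0000

Δθ = -2.047198 − -1.047198 = -1.000000
ω = Δθ/dt = -1.000000/1.0 = -1.0000
R = −Δy/(cos θ' − cos θ) = -0.5000
v = R·ω = -0.5000·-1.0000 = 0.5000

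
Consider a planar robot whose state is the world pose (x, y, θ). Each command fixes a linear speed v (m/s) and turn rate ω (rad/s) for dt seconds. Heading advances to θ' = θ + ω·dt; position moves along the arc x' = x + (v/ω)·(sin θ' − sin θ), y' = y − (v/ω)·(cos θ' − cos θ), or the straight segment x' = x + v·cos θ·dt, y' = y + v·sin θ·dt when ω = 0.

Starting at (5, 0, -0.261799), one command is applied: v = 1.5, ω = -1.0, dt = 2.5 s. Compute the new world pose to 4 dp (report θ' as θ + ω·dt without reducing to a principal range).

θ' = -0.2618 + -1.0·2.5 = -2.7618
R = v/ω = 1.5/-1.0 = -1.5000
x' = 5 + -1.5000·(sin -2.7618 − sin -0.2618) = 5.1679
y' = 0 − -1.5000·(cos -2.7618 − cos -0.2618) = -2.8420

(5.1679, -2.8420, -2.7618)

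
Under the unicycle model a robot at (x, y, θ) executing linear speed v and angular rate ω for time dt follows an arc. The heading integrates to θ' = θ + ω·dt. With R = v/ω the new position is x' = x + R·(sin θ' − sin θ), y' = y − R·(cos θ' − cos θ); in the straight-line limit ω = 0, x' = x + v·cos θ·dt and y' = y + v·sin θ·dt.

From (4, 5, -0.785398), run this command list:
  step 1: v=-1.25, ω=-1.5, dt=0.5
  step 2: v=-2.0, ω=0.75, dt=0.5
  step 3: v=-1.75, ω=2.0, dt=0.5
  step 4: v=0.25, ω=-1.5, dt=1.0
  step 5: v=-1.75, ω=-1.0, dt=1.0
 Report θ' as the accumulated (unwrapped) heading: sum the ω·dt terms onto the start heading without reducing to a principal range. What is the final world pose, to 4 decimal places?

step 1: θ'=-1.5354 (R=0.8333) → pose (3.7564, 5.5598, -1.5354)
step 2: θ'=-1.1604 (R=-2.6667) → pose (3.5367, 6.5293, -1.1604)
step 3: θ'=-0.1604 (R=-0.8750) → pose (2.8741, 7.0440, -0.1604)
step 4: θ'=-1.6604 (R=-0.1667) → pose (3.0135, 6.8645, -1.6604)
step 5: θ'=-2.6604 (R=1.7500) → pose (3.9465, 8.2592, -2.6604)

(3.9465, 8.2592, -2.6604)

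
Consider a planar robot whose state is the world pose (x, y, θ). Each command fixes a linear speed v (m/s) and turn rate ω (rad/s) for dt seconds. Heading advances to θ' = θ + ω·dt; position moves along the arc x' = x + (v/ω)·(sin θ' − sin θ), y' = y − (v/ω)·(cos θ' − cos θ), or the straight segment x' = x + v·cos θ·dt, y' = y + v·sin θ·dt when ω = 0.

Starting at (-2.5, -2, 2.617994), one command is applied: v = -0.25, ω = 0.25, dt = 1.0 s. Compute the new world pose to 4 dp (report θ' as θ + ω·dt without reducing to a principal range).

θ' = 2.6180 + 0.25·1.0 = 2.8680
R = v/ω = -0.25/0.25 = -1.0000
x' = -2.5 + -1.0000·(sin 2.8680 − sin 2.6180) = -2.2702
y' = -2 − -1.0000·(cos 2.8680 − cos 2.6180) = -2.0968

(-2.2702, -2.0968, 2.8680)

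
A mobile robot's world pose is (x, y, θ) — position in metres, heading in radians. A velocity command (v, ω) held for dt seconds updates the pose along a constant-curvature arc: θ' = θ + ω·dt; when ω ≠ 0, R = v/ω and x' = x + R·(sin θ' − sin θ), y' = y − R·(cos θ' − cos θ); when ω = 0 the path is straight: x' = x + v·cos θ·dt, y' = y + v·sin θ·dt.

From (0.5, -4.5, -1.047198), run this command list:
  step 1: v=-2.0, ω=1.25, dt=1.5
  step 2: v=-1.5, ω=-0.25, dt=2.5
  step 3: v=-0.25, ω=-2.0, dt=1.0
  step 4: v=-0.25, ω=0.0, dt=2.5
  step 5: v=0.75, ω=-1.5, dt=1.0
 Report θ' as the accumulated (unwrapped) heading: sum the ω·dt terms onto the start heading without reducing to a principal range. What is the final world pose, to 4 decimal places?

step 1: θ'=0.8278 (R=-1.6000) → pose (-2.0640, -4.2176, 0.8278)
step 2: θ'=0.2028 (R=6.0000) → pose (-5.2741, -6.0357, 0.2028)
step 3: θ'=-1.7972 (R=0.1250) → pose (-5.4211, -5.8852, -1.7972)
step 4: θ'=-1.7972 (straight) → pose (-5.2808, -5.2761, -1.7972)
step 5: θ'=-3.2972 (R=-0.5000) → pose (-5.8456, -5.6578, -3.2972)

(-5.8456, -5.6578, -3.2972)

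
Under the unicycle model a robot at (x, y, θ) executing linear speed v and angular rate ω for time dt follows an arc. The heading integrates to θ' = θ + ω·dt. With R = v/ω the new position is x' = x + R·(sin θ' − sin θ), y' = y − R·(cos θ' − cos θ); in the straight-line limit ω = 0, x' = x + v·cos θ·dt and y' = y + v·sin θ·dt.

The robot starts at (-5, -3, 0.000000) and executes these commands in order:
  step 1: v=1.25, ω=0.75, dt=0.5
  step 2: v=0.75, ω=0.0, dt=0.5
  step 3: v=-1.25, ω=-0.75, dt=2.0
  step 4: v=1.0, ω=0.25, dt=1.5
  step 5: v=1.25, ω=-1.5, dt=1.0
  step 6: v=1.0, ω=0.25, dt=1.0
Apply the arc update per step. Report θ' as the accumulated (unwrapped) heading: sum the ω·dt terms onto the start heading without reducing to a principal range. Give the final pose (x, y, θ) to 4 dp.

step 1: θ'=0.3750 (R=1.6667) → pose (-4.3895, -2.8842, 0.3750)
step 2: θ'=0.3750 (straight) → pose (-4.0406, -2.7468, 0.3750)
step 3: θ'=-1.1250 (R=1.6667) → pose (-6.1548, -1.9146, -1.1250)
step 4: θ'=-0.7500 (R=4.0000) → pose (-5.2723, -3.1167, -0.7500)
step 5: θ'=-2.2500 (R=-0.8333) → pose (-5.1920, -4.2499, -2.2500)
step 6: θ'=-2.0000 (R=4.0000) → pose (-5.7169, -5.0980, -2.0000)

(-5.7169, -5.0980, -2.0000)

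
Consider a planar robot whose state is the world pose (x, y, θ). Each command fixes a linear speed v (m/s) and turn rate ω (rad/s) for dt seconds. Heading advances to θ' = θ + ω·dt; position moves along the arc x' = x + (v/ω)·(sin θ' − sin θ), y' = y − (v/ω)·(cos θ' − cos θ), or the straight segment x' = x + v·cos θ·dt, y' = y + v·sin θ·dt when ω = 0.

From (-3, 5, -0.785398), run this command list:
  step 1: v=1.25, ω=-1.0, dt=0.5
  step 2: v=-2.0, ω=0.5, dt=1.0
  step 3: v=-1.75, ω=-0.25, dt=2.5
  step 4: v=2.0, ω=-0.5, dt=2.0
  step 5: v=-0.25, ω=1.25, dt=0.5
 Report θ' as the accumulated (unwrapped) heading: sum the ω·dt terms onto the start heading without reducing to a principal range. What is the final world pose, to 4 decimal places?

(-6.8704, 6.4920, -1.7854)

step 1: θ'=-1.2854 (R=-1.2500) → pose (-2.6844, 4.4680, -1.2854)
step 2: θ'=-0.7854 (R=-4.0000) → pose (-3.6942, 6.1703, -0.7854)
step 3: θ'=-1.4104 (R=7.0000) → pose (-5.6546, 10.0021, -1.4104)
step 4: θ'=-2.4104 (R=-4.0000) → pose (-6.9322, 6.3857, -2.4104)
step 5: θ'=-1.7854 (R=-0.2000) → pose (-6.8704, 6.4920, -1.7854)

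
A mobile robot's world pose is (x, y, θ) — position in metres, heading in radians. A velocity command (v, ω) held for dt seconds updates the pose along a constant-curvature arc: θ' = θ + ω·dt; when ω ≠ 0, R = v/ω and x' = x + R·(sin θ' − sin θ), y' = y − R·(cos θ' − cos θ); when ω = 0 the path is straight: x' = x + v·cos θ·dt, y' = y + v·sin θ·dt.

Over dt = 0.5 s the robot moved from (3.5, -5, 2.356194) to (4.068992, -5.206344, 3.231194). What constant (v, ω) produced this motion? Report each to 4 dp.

v = -1.2500, ω = 1.7500

Δθ = 3.231194 − 2.356194 = 0.875000
ω = Δθ/dt = 0.875000/0.5 = 1.7500
R = Δx/(sin θ' − sin θ) = -0.7143
v = R·ω = -0.7143·1.7500 = -1.2500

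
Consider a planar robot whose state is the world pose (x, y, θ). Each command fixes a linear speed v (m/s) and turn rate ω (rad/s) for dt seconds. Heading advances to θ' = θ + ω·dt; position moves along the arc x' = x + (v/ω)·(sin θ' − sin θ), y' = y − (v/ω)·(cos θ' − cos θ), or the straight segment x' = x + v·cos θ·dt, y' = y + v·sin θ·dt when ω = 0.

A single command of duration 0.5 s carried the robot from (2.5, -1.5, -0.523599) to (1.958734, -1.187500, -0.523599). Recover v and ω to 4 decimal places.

Δθ = -0.523599 − -0.523599 = 0.000000
ω = Δθ/dt = 0.000000/0.5 = 0.0000
ω = 0 → v = (Δx·cos θ + Δy·sin θ)/dt = -1.2500

v = -1.2500, ω = 0.0000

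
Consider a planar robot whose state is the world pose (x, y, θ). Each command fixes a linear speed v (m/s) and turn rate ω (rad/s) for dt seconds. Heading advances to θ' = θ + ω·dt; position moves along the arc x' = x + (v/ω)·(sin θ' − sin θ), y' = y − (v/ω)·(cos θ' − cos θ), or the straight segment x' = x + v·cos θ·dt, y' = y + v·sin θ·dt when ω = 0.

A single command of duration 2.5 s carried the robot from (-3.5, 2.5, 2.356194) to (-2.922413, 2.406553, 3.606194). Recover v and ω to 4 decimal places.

Δθ = 3.606194 − 2.356194 = 1.250000
ω = Δθ/dt = 1.250000/2.5 = 0.5000
R = Δx/(sin θ' − sin θ) = -0.5000
v = R·ω = -0.5000·0.5000 = -0.2500

v = -0.2500, ω = 0.5000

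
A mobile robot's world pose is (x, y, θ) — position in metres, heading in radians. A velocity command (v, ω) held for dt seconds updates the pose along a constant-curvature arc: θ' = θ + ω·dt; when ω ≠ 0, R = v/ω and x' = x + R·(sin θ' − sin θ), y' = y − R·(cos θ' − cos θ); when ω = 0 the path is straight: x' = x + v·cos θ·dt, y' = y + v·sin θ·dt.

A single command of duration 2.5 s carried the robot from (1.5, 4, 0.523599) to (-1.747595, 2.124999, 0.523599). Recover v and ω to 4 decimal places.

v = -1.5000, ω = 0.0000

Δθ = 0.523599 − 0.523599 = 0.000000
ω = Δθ/dt = 0.000000/2.5 = 0.0000
ω = 0 → v = (Δx·cos θ + Δy·sin θ)/dt = -1.5000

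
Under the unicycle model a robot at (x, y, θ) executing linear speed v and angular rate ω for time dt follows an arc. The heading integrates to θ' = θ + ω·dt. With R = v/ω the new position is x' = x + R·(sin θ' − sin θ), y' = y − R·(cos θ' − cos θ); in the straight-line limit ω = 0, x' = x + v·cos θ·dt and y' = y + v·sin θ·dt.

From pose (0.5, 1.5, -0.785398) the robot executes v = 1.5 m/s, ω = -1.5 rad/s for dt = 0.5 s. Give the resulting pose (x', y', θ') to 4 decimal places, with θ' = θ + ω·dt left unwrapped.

(0.7923, 0.8283, -1.5354)

θ' = -0.7854 + -1.5·0.5 = -1.5354
R = v/ω = 1.5/-1.5 = -1.0000
x' = 0.5 + -1.0000·(sin -1.5354 − sin -0.7854) = 0.7923
y' = 1.5 − -1.0000·(cos -1.5354 − cos -0.7854) = 0.8283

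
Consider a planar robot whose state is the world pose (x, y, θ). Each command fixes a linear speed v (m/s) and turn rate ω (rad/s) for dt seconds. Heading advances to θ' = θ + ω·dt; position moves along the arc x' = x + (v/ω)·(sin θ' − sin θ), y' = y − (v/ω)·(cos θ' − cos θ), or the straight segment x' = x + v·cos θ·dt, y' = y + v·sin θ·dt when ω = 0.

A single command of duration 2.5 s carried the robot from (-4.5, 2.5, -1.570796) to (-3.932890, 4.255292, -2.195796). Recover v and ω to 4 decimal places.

v = -0.7500, ω = -0.2500

Δθ = -2.195796 − -1.570796 = -0.625000
ω = Δθ/dt = -0.625000/2.5 = -0.2500
R = −Δy/(cos θ' − cos θ) = 3.0000
v = R·ω = 3.0000·-0.2500 = -0.7500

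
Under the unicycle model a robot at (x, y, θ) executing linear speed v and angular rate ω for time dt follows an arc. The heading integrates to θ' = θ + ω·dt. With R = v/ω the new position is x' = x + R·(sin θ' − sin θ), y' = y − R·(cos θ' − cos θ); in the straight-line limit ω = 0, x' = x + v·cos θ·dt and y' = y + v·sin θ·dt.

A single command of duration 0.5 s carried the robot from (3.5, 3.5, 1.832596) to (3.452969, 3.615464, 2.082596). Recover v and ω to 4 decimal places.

Δθ = 2.082596 − 1.832596 = 0.250000
ω = Δθ/dt = 0.250000/0.5 = 0.5000
R = −Δy/(cos θ' − cos θ) = 0.5000
v = R·ω = 0.5000·0.5000 = 0.2500

v = 0.2500, ω = 0.5000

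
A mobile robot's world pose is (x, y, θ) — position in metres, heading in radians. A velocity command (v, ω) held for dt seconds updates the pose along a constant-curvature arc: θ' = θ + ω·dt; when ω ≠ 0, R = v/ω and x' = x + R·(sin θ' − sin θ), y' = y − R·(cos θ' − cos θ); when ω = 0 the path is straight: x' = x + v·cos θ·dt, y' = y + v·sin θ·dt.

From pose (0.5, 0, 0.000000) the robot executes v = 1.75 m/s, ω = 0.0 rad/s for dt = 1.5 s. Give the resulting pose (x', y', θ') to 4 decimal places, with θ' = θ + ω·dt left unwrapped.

(3.1250, 0.0000, 0.0000)

θ' = 0.0000 + 0.0·1.5 = 0.0000
ω = 0 → straight: x' = 0.5 + 1.75·cos(0.0000)·1.5 = 3.1250
y' = 0 + 1.75·sin(0.0000)·1.5 = 0.0000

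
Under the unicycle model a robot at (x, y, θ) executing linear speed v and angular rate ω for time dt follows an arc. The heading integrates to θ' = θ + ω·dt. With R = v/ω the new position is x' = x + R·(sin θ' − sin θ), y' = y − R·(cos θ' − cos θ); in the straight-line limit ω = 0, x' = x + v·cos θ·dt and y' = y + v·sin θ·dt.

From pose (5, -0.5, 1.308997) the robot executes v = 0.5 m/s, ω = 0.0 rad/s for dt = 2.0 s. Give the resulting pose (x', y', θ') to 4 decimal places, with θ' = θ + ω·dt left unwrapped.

(5.2588, 0.4659, 1.3090)

θ' = 1.3090 + 0.0·2.0 = 1.3090
ω = 0 → straight: x' = 5 + 0.5·cos(1.3090)·2.0 = 5.2588
y' = -0.5 + 0.5·sin(1.3090)·2.0 = 0.4659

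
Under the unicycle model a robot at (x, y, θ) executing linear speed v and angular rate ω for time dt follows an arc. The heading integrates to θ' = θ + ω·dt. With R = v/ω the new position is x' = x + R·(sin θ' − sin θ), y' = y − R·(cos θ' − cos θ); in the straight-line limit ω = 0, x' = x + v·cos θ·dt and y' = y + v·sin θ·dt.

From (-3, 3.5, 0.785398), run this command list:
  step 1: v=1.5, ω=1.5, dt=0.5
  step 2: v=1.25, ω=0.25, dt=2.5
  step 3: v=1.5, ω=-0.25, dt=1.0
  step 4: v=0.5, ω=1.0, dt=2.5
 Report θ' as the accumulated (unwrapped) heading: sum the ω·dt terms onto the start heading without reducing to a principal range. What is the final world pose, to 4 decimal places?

(-5.1680, 8.4485, 4.4104)

step 1: θ'=1.5354 (R=1.0000) → pose (-2.7077, 4.1717, 1.5354)
step 2: θ'=2.1604 (R=5.0000) → pose (-3.5488, 7.1288, 2.1604)
step 3: θ'=1.9104 (R=-6.0000) → pose (-4.2191, 8.4663, 1.9104)
step 4: θ'=4.4104 (R=0.5000) → pose (-5.1680, 8.4485, 4.4104)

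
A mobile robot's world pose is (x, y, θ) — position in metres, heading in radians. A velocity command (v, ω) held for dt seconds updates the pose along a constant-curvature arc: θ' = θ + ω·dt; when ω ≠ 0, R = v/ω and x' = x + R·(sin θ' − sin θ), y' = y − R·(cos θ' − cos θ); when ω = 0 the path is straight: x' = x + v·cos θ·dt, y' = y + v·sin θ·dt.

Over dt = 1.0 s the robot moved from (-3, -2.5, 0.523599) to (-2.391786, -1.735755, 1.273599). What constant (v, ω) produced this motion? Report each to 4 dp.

Δθ = 1.273599 − 0.523599 = 0.750000
ω = Δθ/dt = 0.750000/1.0 = 0.7500
R = −Δy/(cos θ' − cos θ) = 1.3333
v = R·ω = 1.3333·0.7500 = 1.0000

v = 1.0000, ω = 0.7500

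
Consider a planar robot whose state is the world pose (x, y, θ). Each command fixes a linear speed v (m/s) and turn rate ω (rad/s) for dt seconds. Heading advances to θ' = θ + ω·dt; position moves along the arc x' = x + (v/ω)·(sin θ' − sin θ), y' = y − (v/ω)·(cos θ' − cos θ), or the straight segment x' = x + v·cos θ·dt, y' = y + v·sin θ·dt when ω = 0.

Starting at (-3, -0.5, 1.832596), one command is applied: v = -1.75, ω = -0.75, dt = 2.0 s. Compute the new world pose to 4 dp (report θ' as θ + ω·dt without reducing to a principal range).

(-4.4920, -3.3094, 0.3326)

θ' = 1.8326 + -0.75·2.0 = 0.3326
R = v/ω = -1.75/-0.75 = 2.3333
x' = -3 + 2.3333·(sin 0.3326 − sin 1.8326) = -4.4920
y' = -0.5 − 2.3333·(cos 0.3326 − cos 1.8326) = -3.3094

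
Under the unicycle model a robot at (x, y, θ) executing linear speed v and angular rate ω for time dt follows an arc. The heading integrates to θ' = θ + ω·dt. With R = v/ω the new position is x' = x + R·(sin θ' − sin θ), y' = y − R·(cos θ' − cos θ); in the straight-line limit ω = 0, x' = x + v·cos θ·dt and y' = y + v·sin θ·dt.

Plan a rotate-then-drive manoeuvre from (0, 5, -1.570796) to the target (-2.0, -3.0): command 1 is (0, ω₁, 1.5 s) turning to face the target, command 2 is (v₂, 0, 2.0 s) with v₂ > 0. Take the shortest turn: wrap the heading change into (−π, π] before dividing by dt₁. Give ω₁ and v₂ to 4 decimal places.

heading to target = atan2(-3−5, -2−0) = -1.8158
Δθ = wrap(-1.8158 − -1.5708) = -0.2450; ω₁ = Δθ/dt₁ = -0.1633
distance = √((-2−0)² + (-3−5)²) = 8.2462; v₂ = distance/dt₂ = 4.1231

ω₁ = -0.1633, v₂ = 4.1231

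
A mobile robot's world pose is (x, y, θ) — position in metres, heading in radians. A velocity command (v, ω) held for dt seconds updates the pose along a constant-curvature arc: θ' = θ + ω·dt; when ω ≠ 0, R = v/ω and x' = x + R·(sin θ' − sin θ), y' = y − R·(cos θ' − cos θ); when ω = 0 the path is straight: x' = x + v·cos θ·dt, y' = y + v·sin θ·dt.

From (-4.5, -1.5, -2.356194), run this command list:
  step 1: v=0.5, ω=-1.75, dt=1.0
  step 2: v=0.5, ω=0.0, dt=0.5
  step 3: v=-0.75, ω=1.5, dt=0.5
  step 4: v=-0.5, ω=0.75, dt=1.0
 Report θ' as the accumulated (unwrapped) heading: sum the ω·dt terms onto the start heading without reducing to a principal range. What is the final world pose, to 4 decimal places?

step 1: θ'=-4.1062 (R=-0.2857) → pose (-4.9368, -1.4608, -4.1062)
step 2: θ'=-4.1062 (straight) → pose (-5.0793, -1.2553, -4.1062)
step 3: θ'=-3.3562 (R=-0.5000) → pose (-4.7748, -1.4590, -3.3562)
step 4: θ'=-2.6062 (R=-0.6667) → pose (-4.2927, -1.3810, -2.6062)

(-4.2927, -1.3810, -2.6062)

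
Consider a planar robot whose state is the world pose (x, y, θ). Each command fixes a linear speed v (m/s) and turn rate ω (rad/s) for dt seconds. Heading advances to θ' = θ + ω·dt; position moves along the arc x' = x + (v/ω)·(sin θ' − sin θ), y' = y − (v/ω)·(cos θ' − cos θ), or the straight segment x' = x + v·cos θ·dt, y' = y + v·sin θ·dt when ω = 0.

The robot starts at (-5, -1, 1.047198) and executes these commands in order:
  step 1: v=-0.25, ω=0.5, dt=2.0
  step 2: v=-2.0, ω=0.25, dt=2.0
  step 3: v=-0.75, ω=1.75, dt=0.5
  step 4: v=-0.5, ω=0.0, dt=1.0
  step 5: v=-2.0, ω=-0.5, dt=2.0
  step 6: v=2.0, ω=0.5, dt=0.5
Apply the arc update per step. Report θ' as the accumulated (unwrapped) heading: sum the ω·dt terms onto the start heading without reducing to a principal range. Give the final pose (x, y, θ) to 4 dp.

step 1: θ'=2.0472 (R=-0.5000) → pose (-5.0113, -1.4793, 2.0472)
step 2: θ'=2.5472 (R=-8.0000) → pose (-2.3822, -4.4385, 2.5472)
step 3: θ'=3.4222 (R=-0.4286) → pose (-2.0235, -4.4953, 3.4222)
step 4: θ'=3.4222 (straight) → pose (-1.5430, -4.3568, 3.4222)
step 5: θ'=2.4222 (R=4.0000) → pose (2.2004, -5.1915, 2.4222)
step 6: θ'=2.6722 (R=4.0000) → pose (1.3741, -4.6330, 2.6722)

(1.3741, -4.6330, 2.6722)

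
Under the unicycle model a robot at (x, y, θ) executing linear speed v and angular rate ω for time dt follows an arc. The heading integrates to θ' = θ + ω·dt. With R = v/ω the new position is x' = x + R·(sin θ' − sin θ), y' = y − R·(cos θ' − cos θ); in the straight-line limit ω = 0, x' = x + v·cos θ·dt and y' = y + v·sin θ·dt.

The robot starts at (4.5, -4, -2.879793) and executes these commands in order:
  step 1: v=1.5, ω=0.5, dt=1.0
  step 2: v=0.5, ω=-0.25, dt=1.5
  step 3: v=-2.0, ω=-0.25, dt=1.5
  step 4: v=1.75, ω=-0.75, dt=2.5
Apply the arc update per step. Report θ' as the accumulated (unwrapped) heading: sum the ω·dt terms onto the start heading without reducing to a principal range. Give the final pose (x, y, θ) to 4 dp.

step 1: θ'=-2.3798 (R=3.0000) → pose (3.2058, -4.7270, -2.3798)
step 2: θ'=-2.7548 (R=-2.0000) → pose (2.5798, -5.1320, -2.7548)
step 3: θ'=-3.1298 (R=8.0000) → pose (5.5032, -4.5416, -3.1298)
step 4: θ'=-5.0048 (R=-2.3333) → pose (3.2414, -1.5358, -5.0048)

(3.2414, -1.5358, -5.0048)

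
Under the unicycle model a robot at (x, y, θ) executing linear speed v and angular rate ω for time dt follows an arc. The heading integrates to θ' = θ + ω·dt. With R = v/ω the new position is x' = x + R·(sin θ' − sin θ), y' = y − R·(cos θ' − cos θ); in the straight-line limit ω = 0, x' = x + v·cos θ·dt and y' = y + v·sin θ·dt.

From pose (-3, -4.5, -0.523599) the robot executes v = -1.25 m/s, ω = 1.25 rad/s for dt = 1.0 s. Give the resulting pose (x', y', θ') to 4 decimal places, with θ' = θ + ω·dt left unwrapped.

(-4.1642, -4.6185, 0.7264)

θ' = -0.5236 + 1.25·1.0 = 0.7264
R = v/ω = -1.25/1.25 = -1.0000
x' = -3 + -1.0000·(sin 0.7264 − sin -0.5236) = -4.1642
y' = -4.5 − -1.0000·(cos 0.7264 − cos -0.5236) = -4.6185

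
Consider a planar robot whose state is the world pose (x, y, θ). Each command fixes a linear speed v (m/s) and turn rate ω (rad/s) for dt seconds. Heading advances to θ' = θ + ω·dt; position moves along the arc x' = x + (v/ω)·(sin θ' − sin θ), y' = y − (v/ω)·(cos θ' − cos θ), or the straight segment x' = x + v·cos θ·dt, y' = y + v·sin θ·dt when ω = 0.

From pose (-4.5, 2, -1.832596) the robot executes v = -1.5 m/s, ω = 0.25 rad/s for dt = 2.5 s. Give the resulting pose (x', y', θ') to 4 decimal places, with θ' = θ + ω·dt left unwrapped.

θ' = -1.8326 + 0.25·2.5 = -1.2076
R = v/ω = -1.5/0.25 = -6.0000
x' = -4.5 + -6.0000·(sin -1.2076 − sin -1.8326) = -4.6870
y' = 2 − -6.0000·(cos -1.2076 − cos -1.8326) = 5.6845

(-4.6870, 5.6845, -1.2076)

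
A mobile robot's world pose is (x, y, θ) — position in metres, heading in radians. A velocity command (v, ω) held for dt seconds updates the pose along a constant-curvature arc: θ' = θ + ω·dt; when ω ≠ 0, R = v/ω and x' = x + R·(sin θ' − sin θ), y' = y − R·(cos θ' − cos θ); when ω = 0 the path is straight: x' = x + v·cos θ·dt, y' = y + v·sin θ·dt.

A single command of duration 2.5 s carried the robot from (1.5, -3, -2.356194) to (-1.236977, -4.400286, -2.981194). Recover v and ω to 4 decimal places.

v = 1.2500, ω = -0.2500

Δθ = -2.981194 − -2.356194 = -0.625000
ω = Δθ/dt = -0.625000/2.5 = -0.2500
R = Δx/(sin θ' − sin θ) = -5.0000
v = R·ω = -5.0000·-0.2500 = 1.2500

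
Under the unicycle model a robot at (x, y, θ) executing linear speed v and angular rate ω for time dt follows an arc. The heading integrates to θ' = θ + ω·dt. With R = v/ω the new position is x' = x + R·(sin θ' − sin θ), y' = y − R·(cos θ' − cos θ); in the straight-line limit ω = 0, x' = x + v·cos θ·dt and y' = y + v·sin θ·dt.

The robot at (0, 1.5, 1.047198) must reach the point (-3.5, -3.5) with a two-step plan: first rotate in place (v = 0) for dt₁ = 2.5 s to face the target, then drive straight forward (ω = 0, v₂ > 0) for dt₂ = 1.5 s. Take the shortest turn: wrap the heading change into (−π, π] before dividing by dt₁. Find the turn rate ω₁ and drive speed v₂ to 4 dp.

heading to target = atan2(-3.5−1.5, -3.5−0) = -2.1815
Δθ = wrap(-2.1815 − 1.0472) = 3.0545; ω₁ = Δθ/dt₁ = 1.2218
distance = √((-3.5−0)² + (-3.5−1.5)²) = 6.1033; v₂ = distance/dt₂ = 4.0689

ω₁ = 1.2218, v₂ = 4.0689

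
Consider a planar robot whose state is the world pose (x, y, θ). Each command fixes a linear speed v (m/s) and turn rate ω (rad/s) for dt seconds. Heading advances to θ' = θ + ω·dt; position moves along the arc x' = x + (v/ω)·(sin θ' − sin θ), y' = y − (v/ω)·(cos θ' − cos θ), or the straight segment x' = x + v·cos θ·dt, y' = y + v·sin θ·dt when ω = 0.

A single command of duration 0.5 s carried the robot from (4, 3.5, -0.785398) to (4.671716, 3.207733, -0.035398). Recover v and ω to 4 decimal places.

v = 1.5000, ω = 1.5000

Δθ = -0.035398 − -0.785398 = 0.750000
ω = Δθ/dt = 0.750000/0.5 = 1.5000
R = Δx/(sin θ' − sin θ) = 1.0000
v = R·ω = 1.0000·1.5000 = 1.5000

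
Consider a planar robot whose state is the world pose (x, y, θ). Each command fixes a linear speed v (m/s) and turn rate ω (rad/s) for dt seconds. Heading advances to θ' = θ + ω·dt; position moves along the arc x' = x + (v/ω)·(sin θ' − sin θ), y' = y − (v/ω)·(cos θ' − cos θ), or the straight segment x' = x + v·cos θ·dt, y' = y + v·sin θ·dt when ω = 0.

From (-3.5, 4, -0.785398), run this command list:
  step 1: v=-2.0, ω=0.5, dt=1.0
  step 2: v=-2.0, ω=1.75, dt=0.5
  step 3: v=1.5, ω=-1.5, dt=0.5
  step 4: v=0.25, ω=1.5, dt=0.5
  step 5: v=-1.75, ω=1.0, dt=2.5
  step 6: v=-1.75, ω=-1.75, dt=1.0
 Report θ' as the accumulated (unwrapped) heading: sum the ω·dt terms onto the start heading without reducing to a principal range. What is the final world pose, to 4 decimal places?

step 1: θ'=-0.2854 (R=-4.0000) → pose (-5.2023, 5.0098, -0.2854)
step 2: θ'=0.5896 (R=-1.1429) → pose (-6.1595, 4.8630, 0.5896)
step 3: θ'=-0.1604 (R=-1.0000) → pose (-5.4438, 5.0190, -0.1604)
step 4: θ'=0.5896 (R=0.1667) → pose (-5.3245, 5.0450, 0.5896)
step 5: θ'=3.0896 (R=-1.7500) → pose (-4.4423, 1.8429, 3.0896)
step 6: θ'=1.3396 (R=1.0000) → pose (-3.5209, 0.6151, 1.3396)

(-3.5209, 0.6151, 1.3396)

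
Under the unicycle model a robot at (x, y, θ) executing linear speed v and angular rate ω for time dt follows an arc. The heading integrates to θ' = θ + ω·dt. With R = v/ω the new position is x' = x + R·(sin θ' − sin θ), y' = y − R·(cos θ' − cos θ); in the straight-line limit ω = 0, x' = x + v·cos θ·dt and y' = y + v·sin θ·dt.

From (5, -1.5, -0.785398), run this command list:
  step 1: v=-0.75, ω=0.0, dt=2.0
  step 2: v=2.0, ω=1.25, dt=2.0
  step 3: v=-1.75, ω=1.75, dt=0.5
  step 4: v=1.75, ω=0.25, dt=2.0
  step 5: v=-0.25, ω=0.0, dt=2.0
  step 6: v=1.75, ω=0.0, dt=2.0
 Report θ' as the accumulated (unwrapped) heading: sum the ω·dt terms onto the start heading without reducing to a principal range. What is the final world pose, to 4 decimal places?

step 1: θ'=-0.7854 (straight) → pose (3.9393, -0.4393, -0.7854)
step 2: θ'=1.7146 (R=1.6000) → pose (6.6542, 0.9213, 1.7146)
step 3: θ'=2.5896 (R=-1.0000) → pose (7.1195, 0.2132, 2.5896)
step 4: θ'=3.0896 (R=7.0000) → pose (3.8126, 1.2433, 3.0896)
step 5: θ'=3.0896 (straight) → pose (4.3119, 1.2173, 3.0896)
step 6: θ'=3.0896 (straight) → pose (0.8166, 1.3992, 3.0896)

(0.8166, 1.3992, 3.0896)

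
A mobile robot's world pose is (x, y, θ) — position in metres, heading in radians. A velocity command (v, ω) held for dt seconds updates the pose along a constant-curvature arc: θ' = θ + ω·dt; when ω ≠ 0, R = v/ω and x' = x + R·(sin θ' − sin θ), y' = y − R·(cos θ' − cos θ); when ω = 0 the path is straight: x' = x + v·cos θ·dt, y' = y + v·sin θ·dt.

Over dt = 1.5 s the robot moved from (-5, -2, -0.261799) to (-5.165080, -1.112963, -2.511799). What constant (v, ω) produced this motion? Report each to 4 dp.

Δθ = -2.511799 − -0.261799 = -2.250000
ω = Δθ/dt = -2.250000/1.5 = -1.5000
R = −Δy/(cos θ' − cos θ) = 0.5000
v = R·ω = 0.5000·-1.5000 = -0.7500

v = -0.7500, ω = -1.5000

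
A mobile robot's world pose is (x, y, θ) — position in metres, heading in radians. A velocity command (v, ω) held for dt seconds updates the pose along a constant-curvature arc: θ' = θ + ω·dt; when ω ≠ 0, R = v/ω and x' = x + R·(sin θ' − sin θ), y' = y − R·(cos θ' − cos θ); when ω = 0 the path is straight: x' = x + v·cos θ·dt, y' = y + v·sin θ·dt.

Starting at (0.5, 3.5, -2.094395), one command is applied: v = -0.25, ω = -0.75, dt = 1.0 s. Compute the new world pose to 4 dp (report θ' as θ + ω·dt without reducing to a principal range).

θ' = -2.0944 + -0.75·1.0 = -2.8444
R = v/ω = -0.25/-0.75 = 0.3333
x' = 0.5 + 0.3333·(sin -2.8444 − sin -2.0944) = 0.6911
y' = 3.5 − 0.3333·(cos -2.8444 − cos -2.0944) = 3.6521

(0.6911, 3.6521, -2.8444)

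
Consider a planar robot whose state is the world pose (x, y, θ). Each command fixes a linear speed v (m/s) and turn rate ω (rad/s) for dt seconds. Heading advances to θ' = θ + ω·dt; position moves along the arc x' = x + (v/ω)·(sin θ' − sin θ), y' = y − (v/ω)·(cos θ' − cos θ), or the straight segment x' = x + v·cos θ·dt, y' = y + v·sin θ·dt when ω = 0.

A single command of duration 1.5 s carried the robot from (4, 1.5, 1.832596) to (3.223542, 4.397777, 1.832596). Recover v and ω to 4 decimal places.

Δθ = 1.832596 − 1.832596 = 0.000000
ω = Δθ/dt = 0.000000/1.5 = 0.0000
ω = 0 → v = (Δx·cos θ + Δy·sin θ)/dt = 2.0000

v = 2.0000, ω = 0.0000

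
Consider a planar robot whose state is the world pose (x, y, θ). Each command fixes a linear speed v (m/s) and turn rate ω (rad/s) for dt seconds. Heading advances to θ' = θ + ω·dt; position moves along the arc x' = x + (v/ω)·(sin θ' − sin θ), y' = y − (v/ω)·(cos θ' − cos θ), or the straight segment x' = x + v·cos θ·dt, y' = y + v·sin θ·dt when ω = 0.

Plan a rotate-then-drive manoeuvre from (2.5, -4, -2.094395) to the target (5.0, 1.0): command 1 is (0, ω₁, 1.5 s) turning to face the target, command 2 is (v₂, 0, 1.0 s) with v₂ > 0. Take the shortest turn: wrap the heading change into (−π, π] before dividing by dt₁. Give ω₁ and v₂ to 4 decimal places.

ω₁ = -2.0544, v₂ = 5.5902

heading to target = atan2(1−-4, 5−2.5) = 1.1071
Δθ = wrap(1.1071 − -2.0944) = -3.0816; ω₁ = Δθ/dt₁ = -2.0544
distance = √((5−2.5)² + (1−-4)²) = 5.5902; v₂ = distance/dt₂ = 5.5902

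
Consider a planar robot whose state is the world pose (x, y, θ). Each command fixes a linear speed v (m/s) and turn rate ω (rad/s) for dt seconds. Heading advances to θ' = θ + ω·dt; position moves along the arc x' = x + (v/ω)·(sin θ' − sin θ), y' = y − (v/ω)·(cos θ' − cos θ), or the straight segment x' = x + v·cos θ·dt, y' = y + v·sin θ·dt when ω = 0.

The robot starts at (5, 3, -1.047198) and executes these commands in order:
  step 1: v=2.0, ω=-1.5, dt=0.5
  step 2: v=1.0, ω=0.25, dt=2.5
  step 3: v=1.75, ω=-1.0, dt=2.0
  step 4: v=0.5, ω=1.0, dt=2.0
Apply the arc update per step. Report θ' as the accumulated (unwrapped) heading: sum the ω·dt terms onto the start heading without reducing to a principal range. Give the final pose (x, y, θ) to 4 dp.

(3.2136, -3.5386, -1.1722)

step 1: θ'=-1.7972 (R=-1.3333) → pose (5.1446, 2.0340, -1.7972)
step 2: θ'=-1.1722 (R=4.0000) → pose (5.3561, -0.4164, -1.1722)
step 3: θ'=-3.1722 (R=-1.7500) → pose (3.6897, -2.8448, -3.1722)
step 4: θ'=-1.1722 (R=0.5000) → pose (3.2136, -3.5386, -1.1722)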